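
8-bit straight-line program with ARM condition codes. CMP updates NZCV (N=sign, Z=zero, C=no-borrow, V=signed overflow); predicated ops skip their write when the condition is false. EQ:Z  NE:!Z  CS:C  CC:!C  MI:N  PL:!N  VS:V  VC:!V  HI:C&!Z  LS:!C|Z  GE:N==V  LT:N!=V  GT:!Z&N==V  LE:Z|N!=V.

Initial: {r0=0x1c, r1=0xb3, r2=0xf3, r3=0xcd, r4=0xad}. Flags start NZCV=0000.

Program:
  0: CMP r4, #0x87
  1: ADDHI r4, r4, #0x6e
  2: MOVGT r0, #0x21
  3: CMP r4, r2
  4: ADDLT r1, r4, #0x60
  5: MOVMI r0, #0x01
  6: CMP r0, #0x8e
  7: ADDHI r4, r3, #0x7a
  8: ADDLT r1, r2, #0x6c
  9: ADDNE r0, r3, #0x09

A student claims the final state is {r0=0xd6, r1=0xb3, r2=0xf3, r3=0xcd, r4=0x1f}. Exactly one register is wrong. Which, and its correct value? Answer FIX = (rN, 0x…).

0: ✓ CMP  NZCV=0010
1: ✓ ADDHI  r4←0x1b
2: ✓ MOVGT  r0←0x21
3: ✓ CMP  NZCV=0000
4: · ADDLT
5: · MOVMI
6: ✓ CMP  NZCV=1001
7: · ADDHI
8: · ADDLT
9: ✓ ADDNE  r0←0xd6

FIX = (r4, 0x1b)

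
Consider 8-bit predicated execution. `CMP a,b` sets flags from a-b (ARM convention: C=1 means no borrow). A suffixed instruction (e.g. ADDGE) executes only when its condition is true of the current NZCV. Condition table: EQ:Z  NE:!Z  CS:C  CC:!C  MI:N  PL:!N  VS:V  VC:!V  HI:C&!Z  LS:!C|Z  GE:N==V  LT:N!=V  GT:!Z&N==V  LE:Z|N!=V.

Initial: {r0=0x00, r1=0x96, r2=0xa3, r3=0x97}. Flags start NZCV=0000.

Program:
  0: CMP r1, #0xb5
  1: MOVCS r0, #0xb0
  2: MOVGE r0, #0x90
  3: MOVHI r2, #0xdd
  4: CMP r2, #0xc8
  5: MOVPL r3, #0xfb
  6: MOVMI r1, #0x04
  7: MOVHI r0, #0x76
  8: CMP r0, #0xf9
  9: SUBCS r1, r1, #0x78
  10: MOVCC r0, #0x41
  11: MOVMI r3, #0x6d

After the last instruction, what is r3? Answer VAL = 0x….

VAL = 0x97

0: ✓ CMP  NZCV=1000
1: · MOVCS
2: · MOVGE
3: · MOVHI
4: ✓ CMP  NZCV=1000
5: · MOVPL
6: ✓ MOVMI  r1←0x04
7: · MOVHI
8: ✓ CMP  NZCV=0000
9: · SUBCS
10: ✓ MOVCC  r0←0x41
11: · MOVMI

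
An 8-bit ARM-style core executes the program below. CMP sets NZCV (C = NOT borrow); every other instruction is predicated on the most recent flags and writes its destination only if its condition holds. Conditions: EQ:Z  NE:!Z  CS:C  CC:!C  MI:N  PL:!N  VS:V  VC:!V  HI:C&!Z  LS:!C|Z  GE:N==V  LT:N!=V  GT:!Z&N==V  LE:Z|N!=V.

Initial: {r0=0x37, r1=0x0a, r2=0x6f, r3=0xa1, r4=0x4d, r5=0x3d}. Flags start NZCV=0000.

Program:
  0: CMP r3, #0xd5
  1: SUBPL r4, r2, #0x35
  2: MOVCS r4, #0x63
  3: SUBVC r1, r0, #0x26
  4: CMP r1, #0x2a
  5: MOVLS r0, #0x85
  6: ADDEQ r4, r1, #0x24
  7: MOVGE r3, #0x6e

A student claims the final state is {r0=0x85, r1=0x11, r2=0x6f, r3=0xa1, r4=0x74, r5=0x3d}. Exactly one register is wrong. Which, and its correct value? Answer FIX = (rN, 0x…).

FIX = (r4, 0x4d)

[0] flags=1000 → (cmp)
[1] flags=1000 PL?F → skip
[2] flags=1000 CS?F → skip
[3] flags=1000 VC?T → r1=0x11
[4] flags=1000 → (cmp)
[5] flags=1000 LS?T → r0=0x85
[6] flags=1000 EQ?F → skip
[7] flags=1000 GE?F → skip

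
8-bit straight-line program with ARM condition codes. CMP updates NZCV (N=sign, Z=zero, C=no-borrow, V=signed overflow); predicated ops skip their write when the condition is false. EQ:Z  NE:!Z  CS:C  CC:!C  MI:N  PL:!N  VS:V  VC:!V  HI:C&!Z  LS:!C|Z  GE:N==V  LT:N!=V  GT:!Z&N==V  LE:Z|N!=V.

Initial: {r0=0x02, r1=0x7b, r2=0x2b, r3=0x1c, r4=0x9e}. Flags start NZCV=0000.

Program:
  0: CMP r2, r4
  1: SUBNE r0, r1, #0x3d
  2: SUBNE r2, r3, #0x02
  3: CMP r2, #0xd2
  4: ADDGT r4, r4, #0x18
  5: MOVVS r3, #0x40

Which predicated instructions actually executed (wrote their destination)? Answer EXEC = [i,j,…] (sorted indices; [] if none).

EXEC = [1,2,4]

[0] flags=1001 → (cmp)
[1] flags=1001 NE?T → r0=0x3e
[2] flags=1001 NE?T → r2=0x1a
[3] flags=0000 → (cmp)
[4] flags=0000 GT?T → r4=0xb6
[5] flags=0000 VS?F → skip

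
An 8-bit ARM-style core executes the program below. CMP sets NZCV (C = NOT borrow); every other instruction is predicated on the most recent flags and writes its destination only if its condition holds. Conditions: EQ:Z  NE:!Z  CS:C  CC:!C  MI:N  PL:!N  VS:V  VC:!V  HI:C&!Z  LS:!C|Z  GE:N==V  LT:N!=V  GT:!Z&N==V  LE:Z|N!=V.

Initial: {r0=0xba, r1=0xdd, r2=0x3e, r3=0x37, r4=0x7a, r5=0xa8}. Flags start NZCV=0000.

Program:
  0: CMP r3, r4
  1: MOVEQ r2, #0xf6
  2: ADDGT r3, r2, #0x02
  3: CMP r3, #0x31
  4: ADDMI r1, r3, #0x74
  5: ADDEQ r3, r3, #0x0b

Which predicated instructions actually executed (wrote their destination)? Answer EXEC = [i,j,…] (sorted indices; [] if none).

EXEC = []

0: ✓ CMP  NZCV=1000
1: · MOVEQ
2: · ADDGT
3: ✓ CMP  NZCV=0010
4: · ADDMI
5: · ADDEQ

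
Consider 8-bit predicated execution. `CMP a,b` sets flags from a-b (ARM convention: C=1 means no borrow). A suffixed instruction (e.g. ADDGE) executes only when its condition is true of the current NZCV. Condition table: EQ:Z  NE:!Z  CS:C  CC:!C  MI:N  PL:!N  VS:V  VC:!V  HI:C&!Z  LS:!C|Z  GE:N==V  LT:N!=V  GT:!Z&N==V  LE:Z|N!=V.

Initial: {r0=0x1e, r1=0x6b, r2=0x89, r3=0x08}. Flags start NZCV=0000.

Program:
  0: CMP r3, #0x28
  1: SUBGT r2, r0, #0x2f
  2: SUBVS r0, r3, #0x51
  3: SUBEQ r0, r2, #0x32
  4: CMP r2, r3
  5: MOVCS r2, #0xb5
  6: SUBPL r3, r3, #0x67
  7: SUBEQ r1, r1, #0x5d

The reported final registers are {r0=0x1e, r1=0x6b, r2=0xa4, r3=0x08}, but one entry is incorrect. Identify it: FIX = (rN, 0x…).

[0] flags=1000 → (cmp)
[1] flags=1000 GT?F → skip
[2] flags=1000 VS?F → skip
[3] flags=1000 EQ?F → skip
[4] flags=1010 → (cmp)
[5] flags=1010 CS?T → r2=0xb5
[6] flags=1010 PL?F → skip
[7] flags=1010 EQ?F → skip

FIX = (r2, 0xb5)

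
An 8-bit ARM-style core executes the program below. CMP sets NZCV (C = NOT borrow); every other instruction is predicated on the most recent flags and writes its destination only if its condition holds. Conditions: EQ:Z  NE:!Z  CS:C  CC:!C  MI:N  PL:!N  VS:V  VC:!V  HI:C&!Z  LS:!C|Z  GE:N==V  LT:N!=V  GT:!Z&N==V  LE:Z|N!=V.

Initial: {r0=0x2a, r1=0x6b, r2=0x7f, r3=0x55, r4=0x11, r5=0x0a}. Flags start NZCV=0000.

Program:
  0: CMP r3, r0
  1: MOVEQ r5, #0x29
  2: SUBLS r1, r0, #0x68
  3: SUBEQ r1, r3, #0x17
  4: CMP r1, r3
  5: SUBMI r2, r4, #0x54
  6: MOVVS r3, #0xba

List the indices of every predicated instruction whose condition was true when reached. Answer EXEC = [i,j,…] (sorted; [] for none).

EXEC = []

[0] flags=0010 → (cmp)
[1] flags=0010 EQ?F → skip
[2] flags=0010 LS?F → skip
[3] flags=0010 EQ?F → skip
[4] flags=0010 → (cmp)
[5] flags=0010 MI?F → skip
[6] flags=0010 VS?F → skip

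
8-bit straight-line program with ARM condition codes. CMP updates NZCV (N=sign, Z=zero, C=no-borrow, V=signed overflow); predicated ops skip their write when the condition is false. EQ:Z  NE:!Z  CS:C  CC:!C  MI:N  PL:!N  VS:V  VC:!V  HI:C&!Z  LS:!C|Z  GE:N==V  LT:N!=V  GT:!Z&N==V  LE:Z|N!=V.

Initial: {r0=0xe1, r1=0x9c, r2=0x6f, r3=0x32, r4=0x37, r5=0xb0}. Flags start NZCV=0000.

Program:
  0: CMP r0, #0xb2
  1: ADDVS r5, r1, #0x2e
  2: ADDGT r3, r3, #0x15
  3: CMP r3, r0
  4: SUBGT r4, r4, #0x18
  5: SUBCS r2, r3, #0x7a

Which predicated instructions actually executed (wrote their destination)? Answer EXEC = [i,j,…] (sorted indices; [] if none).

EXEC = [2,4]

[0] flags=0010 → (cmp)
[1] flags=0010 VS?F → skip
[2] flags=0010 GT?T → r3=0x47
[3] flags=0000 → (cmp)
[4] flags=0000 GT?T → r4=0x1f
[5] flags=0000 CS?F → skip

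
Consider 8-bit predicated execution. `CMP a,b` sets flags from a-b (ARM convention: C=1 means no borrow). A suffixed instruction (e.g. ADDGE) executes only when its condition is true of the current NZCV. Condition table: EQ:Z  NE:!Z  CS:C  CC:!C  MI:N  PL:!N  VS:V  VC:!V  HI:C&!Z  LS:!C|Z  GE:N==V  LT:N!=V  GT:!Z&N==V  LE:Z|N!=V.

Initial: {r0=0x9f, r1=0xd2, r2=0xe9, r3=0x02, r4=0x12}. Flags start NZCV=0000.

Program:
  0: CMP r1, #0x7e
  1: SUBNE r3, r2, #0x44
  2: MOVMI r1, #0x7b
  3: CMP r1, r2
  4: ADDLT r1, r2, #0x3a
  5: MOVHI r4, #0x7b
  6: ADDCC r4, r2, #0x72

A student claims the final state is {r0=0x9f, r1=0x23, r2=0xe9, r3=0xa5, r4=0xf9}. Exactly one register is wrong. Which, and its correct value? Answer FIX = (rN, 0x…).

FIX = (r4, 0x5b)

0: ✓ CMP  NZCV=0011
1: ✓ SUBNE  r3←0xa5
2: · MOVMI
3: ✓ CMP  NZCV=1000
4: ✓ ADDLT  r1←0x23
5: · MOVHI
6: ✓ ADDCC  r4←0x5b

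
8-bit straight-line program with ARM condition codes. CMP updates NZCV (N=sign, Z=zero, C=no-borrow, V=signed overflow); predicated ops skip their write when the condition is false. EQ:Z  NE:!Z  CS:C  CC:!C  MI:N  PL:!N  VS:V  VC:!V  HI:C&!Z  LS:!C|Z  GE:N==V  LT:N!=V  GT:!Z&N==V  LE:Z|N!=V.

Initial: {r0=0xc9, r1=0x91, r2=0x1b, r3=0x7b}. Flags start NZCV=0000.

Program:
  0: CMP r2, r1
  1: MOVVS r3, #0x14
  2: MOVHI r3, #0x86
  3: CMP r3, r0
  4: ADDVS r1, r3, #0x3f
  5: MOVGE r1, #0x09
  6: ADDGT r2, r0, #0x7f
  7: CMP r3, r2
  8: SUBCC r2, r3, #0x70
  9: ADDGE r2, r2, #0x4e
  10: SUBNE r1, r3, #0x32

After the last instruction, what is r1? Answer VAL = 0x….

VAL = 0xe2

[0] flags=1001 → (cmp)
[1] flags=1001 VS?T → r3=0x14
[2] flags=1001 HI?F → skip
[3] flags=0000 → (cmp)
[4] flags=0000 VS?F → skip
[5] flags=0000 GE?T → r1=0x09
[6] flags=0000 GT?T → r2=0x48
[7] flags=1000 → (cmp)
[8] flags=1000 CC?T → r2=0xa4
[9] flags=1000 GE?F → skip
[10] flags=1000 NE?T → r1=0xe2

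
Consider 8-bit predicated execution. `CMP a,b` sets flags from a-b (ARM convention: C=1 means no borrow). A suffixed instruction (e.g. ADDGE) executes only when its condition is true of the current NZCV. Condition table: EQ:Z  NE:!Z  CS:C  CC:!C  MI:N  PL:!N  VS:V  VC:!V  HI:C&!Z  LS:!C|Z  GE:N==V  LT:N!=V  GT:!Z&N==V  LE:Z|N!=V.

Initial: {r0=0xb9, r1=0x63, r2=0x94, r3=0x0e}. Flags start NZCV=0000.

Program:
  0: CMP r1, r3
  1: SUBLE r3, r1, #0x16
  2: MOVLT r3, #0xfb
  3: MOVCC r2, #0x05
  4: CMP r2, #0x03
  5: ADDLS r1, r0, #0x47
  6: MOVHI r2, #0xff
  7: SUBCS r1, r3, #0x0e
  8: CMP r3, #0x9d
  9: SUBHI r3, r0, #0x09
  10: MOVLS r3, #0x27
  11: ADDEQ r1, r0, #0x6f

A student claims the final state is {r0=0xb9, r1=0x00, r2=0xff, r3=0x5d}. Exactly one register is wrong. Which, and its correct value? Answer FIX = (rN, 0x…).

FIX = (r3, 0x27)

0: ✓ CMP  NZCV=0010
1: · SUBLE
2: · MOVLT
3: · MOVCC
4: ✓ CMP  NZCV=1010
5: · ADDLS
6: ✓ MOVHI  r2←0xff
7: ✓ SUBCS  r1←0x00
8: ✓ CMP  NZCV=0000
9: · SUBHI
10: ✓ MOVLS  r3←0x27
11: · ADDEQ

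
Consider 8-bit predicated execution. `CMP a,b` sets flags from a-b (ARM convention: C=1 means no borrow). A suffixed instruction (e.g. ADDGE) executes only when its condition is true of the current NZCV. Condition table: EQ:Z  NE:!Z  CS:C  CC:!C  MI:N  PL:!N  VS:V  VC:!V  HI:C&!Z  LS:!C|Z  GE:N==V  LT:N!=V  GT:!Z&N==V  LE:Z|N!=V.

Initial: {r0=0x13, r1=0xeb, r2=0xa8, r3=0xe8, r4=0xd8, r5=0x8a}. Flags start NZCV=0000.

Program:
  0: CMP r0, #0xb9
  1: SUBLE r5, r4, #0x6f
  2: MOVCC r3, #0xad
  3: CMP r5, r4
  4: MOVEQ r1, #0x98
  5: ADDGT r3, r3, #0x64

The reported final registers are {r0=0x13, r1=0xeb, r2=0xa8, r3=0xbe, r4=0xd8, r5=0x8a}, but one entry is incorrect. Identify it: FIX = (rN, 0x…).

0: ✓ CMP  NZCV=0000
1: · SUBLE
2: ✓ MOVCC  r3←0xad
3: ✓ CMP  NZCV=1000
4: · MOVEQ
5: · ADDGT

FIX = (r3, 0xad)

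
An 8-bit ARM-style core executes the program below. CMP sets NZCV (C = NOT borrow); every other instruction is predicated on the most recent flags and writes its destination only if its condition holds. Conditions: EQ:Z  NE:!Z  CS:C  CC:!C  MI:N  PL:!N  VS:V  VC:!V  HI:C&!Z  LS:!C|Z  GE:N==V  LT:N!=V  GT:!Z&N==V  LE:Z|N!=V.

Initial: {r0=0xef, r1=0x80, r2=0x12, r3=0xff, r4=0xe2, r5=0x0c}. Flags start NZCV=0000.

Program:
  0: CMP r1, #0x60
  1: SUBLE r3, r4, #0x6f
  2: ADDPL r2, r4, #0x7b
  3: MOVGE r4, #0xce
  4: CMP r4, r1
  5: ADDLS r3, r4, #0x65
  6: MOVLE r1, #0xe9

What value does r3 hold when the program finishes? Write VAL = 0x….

0: ✓ CMP  NZCV=0011
1: ✓ SUBLE  r3←0x73
2: ✓ ADDPL  r2←0x5d
3: · MOVGE
4: ✓ CMP  NZCV=0010
5: · ADDLS
6: · MOVLE

VAL = 0x73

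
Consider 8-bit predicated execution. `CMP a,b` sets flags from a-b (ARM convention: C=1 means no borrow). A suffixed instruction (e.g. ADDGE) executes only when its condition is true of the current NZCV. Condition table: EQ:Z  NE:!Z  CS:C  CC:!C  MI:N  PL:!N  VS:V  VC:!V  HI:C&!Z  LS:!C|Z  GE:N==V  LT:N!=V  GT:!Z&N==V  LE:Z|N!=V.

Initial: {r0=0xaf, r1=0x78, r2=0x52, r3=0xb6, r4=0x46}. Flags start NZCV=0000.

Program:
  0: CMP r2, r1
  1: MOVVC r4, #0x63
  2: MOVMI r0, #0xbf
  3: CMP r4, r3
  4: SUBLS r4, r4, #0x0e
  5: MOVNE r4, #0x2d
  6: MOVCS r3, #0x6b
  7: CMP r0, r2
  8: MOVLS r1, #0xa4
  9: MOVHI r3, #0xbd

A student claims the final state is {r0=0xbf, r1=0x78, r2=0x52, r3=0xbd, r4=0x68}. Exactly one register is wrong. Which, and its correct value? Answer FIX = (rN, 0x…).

FIX = (r4, 0x2d)

0: ✓ CMP  NZCV=1000
1: ✓ MOVVC  r4←0x63
2: ✓ MOVMI  r0←0xbf
3: ✓ CMP  NZCV=1001
4: ✓ SUBLS  r4←0x55
5: ✓ MOVNE  r4←0x2d
6: · MOVCS
7: ✓ CMP  NZCV=0011
8: · MOVLS
9: ✓ MOVHI  r3←0xbd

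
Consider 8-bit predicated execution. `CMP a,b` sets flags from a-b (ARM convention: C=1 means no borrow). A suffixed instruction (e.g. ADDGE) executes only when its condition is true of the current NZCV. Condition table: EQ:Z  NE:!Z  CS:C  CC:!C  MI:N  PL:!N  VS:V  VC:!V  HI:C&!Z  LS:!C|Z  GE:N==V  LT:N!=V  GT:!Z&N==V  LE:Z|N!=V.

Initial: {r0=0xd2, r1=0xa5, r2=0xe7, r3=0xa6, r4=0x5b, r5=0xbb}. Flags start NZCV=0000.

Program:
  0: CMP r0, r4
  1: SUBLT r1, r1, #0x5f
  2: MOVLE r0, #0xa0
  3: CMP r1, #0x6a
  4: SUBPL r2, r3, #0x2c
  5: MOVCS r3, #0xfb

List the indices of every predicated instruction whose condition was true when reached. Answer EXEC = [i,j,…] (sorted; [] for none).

EXEC = [1,2]

[0] flags=0011 → (cmp)
[1] flags=0011 LT?T → r1=0x46
[2] flags=0011 LE?T → r0=0xa0
[3] flags=1000 → (cmp)
[4] flags=1000 PL?F → skip
[5] flags=1000 CS?F → skip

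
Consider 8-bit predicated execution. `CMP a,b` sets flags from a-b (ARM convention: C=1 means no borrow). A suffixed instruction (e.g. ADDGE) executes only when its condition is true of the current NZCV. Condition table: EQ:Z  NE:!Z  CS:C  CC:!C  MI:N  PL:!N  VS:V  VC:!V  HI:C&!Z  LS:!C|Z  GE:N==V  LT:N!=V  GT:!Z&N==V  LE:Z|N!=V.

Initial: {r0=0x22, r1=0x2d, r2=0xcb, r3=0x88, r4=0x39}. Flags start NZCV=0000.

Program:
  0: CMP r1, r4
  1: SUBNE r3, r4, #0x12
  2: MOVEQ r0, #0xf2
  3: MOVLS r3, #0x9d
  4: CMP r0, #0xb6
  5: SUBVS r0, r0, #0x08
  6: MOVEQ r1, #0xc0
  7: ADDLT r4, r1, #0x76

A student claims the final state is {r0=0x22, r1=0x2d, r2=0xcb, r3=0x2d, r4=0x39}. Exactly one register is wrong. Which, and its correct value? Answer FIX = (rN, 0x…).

[0] flags=1000 → (cmp)
[1] flags=1000 NE?T → r3=0x27
[2] flags=1000 EQ?F → skip
[3] flags=1000 LS?T → r3=0x9d
[4] flags=0000 → (cmp)
[5] flags=0000 VS?F → skip
[6] flags=0000 EQ?F → skip
[7] flags=0000 LT?F → skip

FIX = (r3, 0x9d)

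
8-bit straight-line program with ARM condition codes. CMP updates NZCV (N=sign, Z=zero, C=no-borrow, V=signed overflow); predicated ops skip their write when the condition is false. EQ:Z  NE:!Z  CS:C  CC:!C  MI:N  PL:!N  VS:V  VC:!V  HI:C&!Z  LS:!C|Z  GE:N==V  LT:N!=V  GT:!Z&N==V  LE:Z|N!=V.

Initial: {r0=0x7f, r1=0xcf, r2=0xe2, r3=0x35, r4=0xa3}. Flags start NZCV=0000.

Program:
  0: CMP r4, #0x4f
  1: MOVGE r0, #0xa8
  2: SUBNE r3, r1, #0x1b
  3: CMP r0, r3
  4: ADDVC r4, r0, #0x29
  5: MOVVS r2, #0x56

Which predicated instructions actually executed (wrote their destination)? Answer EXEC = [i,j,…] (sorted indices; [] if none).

[0] flags=0011 → (cmp)
[1] flags=0011 GE?F → skip
[2] flags=0011 NE?T → r3=0xb4
[3] flags=1001 → (cmp)
[4] flags=1001 VC?F → skip
[5] flags=1001 VS?T → r2=0x56

EXEC = [2,5]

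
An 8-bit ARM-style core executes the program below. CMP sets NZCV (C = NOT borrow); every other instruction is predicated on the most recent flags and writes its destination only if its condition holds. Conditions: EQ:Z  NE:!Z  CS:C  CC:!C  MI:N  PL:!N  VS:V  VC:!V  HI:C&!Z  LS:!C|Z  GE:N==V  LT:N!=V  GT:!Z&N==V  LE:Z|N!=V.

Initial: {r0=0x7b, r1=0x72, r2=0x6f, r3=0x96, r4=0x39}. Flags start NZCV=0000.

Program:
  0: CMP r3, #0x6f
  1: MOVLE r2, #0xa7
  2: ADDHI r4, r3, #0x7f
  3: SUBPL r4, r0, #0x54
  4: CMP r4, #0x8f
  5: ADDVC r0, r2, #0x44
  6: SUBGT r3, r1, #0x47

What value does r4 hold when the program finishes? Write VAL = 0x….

VAL = 0x27

0: ✓ CMP  NZCV=0011
1: ✓ MOVLE  r2←0xa7
2: ✓ ADDHI  r4←0x15
3: ✓ SUBPL  r4←0x27
4: ✓ CMP  NZCV=1001
5: · ADDVC
6: ✓ SUBGT  r3←0x2b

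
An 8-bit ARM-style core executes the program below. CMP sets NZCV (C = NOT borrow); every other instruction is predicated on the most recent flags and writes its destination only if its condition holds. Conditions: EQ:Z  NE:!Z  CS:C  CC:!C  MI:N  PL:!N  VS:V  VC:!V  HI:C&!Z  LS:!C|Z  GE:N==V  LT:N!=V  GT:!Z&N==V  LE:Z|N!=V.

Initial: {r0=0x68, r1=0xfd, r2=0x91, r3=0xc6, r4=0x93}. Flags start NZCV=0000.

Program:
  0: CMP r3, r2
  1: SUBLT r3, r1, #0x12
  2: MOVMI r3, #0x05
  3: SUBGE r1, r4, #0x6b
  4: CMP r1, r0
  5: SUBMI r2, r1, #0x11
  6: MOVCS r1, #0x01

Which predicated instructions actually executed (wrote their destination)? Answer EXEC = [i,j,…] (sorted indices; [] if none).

[0] flags=0010 → (cmp)
[1] flags=0010 LT?F → skip
[2] flags=0010 MI?F → skip
[3] flags=0010 GE?T → r1=0x28
[4] flags=1000 → (cmp)
[5] flags=1000 MI?T → r2=0x17
[6] flags=1000 CS?F → skip

EXEC = [3,5]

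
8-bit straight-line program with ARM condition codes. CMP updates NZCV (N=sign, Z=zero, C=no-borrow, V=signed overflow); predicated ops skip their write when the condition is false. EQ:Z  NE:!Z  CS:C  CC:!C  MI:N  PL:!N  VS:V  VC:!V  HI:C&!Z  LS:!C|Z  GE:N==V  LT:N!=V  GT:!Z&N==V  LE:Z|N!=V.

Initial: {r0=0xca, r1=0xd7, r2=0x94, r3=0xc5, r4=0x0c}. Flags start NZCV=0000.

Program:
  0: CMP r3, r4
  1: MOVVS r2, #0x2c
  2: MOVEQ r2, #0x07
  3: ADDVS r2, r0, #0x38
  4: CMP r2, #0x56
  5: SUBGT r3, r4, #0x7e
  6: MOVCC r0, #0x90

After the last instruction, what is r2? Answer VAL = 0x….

VAL = 0x94

0: ✓ CMP  NZCV=1010
1: · MOVVS
2: · MOVEQ
3: · ADDVS
4: ✓ CMP  NZCV=0011
5: · SUBGT
6: · MOVCC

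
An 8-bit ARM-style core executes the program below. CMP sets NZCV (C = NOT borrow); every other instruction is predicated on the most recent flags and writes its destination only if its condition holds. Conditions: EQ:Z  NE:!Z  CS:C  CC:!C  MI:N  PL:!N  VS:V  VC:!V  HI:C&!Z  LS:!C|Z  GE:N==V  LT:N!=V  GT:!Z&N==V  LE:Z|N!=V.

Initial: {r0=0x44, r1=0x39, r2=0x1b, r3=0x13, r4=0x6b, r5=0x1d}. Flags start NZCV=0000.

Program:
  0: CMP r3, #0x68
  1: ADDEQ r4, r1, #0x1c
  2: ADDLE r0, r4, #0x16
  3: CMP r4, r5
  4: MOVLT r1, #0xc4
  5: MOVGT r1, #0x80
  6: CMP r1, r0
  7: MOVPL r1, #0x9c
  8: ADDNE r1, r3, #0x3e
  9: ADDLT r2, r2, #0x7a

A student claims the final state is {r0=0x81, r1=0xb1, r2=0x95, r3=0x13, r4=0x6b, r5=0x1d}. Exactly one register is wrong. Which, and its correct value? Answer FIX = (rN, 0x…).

0: ✓ CMP  NZCV=1000
1: · ADDEQ
2: ✓ ADDLE  r0←0x81
3: ✓ CMP  NZCV=0010
4: · MOVLT
5: ✓ MOVGT  r1←0x80
6: ✓ CMP  NZCV=1000
7: · MOVPL
8: ✓ ADDNE  r1←0x51
9: ✓ ADDLT  r2←0x95

FIX = (r1, 0x51)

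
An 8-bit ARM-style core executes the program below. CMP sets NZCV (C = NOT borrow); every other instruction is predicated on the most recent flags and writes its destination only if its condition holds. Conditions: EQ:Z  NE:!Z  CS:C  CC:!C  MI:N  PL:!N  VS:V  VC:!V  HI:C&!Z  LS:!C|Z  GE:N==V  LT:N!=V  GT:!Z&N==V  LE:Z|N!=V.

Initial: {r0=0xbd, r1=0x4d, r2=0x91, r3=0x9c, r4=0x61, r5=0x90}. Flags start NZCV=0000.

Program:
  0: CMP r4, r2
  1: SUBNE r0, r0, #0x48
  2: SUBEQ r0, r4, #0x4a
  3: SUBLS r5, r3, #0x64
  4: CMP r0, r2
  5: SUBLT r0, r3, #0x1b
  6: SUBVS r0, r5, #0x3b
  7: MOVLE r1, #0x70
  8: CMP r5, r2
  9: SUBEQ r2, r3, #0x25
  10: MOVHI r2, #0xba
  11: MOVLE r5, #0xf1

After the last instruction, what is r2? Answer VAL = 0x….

[0] flags=1001 → (cmp)
[1] flags=1001 NE?T → r0=0x75
[2] flags=1001 EQ?F → skip
[3] flags=1001 LS?T → r5=0x38
[4] flags=1001 → (cmp)
[5] flags=1001 LT?F → skip
[6] flags=1001 VS?T → r0=0xfd
[7] flags=1001 LE?F → skip
[8] flags=1001 → (cmp)
[9] flags=1001 EQ?F → skip
[10] flags=1001 HI?F → skip
[11] flags=1001 LE?F → skip

VAL = 0x91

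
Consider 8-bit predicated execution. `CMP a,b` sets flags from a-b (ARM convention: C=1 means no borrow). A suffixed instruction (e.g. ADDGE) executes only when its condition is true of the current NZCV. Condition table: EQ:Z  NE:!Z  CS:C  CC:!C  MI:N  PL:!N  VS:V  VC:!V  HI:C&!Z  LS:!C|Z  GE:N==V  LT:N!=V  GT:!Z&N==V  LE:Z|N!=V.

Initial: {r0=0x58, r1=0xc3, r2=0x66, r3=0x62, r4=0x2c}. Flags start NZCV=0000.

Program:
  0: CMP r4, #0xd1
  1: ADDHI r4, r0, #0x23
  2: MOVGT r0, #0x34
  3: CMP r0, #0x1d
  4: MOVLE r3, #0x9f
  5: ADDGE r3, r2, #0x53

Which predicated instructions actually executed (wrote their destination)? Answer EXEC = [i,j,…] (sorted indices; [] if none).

EXEC = [2,5]

[0] flags=0000 → (cmp)
[1] flags=0000 HI?F → skip
[2] flags=0000 GT?T → r0=0x34
[3] flags=0010 → (cmp)
[4] flags=0010 LE?F → skip
[5] flags=0010 GE?T → r3=0xb9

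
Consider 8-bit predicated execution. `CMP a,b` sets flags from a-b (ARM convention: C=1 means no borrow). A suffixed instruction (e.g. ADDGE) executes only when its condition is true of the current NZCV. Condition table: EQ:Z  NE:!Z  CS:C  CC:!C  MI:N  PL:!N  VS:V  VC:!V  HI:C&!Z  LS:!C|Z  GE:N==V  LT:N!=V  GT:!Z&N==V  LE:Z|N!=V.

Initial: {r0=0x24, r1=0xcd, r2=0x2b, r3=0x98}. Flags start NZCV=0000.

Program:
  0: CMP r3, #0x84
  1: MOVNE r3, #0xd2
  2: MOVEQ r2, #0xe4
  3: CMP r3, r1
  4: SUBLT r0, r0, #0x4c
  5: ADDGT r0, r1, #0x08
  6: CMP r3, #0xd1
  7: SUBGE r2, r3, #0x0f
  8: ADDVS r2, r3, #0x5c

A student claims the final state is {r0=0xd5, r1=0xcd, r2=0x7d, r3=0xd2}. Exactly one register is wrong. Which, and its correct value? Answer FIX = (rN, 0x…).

FIX = (r2, 0xc3)

0: ✓ CMP  NZCV=0010
1: ✓ MOVNE  r3←0xd2
2: · MOVEQ
3: ✓ CMP  NZCV=0010
4: · SUBLT
5: ✓ ADDGT  r0←0xd5
6: ✓ CMP  NZCV=0010
7: ✓ SUBGE  r2←0xc3
8: · ADDVS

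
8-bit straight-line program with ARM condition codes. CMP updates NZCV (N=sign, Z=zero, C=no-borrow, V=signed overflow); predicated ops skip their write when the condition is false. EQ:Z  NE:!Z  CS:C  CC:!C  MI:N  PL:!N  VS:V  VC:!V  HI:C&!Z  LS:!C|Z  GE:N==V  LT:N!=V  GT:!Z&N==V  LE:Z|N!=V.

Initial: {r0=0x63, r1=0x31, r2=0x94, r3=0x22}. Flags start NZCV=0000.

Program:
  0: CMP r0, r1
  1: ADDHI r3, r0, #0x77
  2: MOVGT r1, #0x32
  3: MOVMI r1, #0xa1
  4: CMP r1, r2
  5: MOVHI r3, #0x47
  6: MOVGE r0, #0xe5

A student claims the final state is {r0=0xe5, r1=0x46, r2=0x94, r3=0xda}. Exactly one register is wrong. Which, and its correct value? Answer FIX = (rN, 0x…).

0: ✓ CMP  NZCV=0010
1: ✓ ADDHI  r3←0xda
2: ✓ MOVGT  r1←0x32
3: · MOVMI
4: ✓ CMP  NZCV=1001
5: · MOVHI
6: ✓ MOVGE  r0←0xe5

FIX = (r1, 0x32)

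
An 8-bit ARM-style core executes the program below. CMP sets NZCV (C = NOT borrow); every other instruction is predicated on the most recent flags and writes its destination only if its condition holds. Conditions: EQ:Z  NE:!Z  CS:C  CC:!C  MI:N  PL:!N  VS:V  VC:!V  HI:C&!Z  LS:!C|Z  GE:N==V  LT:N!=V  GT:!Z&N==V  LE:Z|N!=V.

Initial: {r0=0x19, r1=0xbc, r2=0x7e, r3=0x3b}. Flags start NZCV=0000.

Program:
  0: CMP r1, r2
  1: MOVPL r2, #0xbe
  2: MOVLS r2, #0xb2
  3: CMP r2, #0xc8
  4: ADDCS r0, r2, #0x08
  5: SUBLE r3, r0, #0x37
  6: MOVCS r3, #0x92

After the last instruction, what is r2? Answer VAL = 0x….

0: ✓ CMP  NZCV=0011
1: ✓ MOVPL  r2←0xbe
2: · MOVLS
3: ✓ CMP  NZCV=1000
4: · ADDCS
5: ✓ SUBLE  r3←0xe2
6: · MOVCS

VAL = 0xbe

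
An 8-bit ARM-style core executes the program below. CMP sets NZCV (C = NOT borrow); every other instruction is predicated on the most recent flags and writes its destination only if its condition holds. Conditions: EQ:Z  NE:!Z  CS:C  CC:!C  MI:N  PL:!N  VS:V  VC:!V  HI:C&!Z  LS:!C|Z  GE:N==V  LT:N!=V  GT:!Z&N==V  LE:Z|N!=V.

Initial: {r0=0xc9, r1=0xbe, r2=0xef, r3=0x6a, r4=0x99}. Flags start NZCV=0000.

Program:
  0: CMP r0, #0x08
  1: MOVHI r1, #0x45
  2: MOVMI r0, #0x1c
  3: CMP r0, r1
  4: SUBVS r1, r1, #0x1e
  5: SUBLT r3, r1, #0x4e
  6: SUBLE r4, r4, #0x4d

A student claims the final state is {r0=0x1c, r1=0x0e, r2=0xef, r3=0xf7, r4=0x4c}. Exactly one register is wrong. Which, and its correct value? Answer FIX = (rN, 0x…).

FIX = (r1, 0x45)

0: ✓ CMP  NZCV=1010
1: ✓ MOVHI  r1←0x45
2: ✓ MOVMI  r0←0x1c
3: ✓ CMP  NZCV=1000
4: · SUBVS
5: ✓ SUBLT  r3←0xf7
6: ✓ SUBLE  r4←0x4c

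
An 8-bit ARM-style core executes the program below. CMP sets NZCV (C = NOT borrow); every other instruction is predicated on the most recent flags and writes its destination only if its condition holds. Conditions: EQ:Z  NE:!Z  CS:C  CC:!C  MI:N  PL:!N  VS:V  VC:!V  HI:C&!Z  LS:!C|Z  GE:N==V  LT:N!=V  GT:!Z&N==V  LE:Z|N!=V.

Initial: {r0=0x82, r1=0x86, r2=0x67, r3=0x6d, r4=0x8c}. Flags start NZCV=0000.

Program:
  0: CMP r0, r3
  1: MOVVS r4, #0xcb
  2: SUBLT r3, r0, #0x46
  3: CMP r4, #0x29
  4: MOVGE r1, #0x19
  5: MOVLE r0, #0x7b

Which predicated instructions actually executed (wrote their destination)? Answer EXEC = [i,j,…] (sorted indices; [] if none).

[0] flags=0011 → (cmp)
[1] flags=0011 VS?T → r4=0xcb
[2] flags=0011 LT?T → r3=0x3c
[3] flags=1010 → (cmp)
[4] flags=1010 GE?F → skip
[5] flags=1010 LE?T → r0=0x7b

EXEC = [1,2,5]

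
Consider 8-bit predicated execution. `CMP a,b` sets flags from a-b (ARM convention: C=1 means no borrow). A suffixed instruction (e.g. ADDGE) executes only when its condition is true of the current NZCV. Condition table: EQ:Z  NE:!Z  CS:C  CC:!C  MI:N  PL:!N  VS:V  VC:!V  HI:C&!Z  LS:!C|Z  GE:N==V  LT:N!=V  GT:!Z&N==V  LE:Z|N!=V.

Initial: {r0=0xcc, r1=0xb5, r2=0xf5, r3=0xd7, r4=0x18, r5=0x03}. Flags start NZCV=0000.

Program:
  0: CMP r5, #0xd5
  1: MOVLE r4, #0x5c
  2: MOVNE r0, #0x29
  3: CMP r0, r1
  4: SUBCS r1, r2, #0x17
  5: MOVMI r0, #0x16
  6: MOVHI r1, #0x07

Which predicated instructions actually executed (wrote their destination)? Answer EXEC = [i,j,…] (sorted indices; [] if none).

EXEC = [2]

0: ✓ CMP  NZCV=0000
1: · MOVLE
2: ✓ MOVNE  r0←0x29
3: ✓ CMP  NZCV=0000
4: · SUBCS
5: · MOVMI
6: · MOVHI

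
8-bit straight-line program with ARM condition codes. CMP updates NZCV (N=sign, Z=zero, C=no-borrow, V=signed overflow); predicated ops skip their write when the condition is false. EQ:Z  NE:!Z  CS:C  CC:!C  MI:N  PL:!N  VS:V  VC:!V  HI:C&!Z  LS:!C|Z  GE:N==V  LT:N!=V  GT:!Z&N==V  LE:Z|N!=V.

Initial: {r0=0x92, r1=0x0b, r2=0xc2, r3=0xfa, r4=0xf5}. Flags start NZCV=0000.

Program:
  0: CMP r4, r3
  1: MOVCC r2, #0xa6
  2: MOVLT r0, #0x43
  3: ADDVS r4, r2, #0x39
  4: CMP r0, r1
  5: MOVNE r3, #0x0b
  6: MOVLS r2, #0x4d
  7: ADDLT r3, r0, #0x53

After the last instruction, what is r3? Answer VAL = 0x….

0: ✓ CMP  NZCV=1000
1: ✓ MOVCC  r2←0xa6
2: ✓ MOVLT  r0←0x43
3: · ADDVS
4: ✓ CMP  NZCV=0010
5: ✓ MOVNE  r3←0x0b
6: · MOVLS
7: · ADDLT

VAL = 0x0b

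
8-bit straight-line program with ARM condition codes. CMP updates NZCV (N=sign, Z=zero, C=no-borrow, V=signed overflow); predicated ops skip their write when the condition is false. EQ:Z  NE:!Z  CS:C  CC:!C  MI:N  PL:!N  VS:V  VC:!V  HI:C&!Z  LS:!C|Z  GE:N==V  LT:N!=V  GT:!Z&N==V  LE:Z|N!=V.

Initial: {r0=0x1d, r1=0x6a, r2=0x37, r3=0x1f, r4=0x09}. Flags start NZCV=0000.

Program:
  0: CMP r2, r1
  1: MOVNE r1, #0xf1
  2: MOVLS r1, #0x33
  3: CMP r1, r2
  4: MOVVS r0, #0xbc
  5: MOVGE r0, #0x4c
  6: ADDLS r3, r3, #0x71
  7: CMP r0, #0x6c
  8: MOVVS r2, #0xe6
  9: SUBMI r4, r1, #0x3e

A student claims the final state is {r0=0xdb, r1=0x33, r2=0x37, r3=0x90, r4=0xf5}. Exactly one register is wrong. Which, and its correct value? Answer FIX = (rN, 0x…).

FIX = (r0, 0x1d)

[0] flags=1000 → (cmp)
[1] flags=1000 NE?T → r1=0xf1
[2] flags=1000 LS?T → r1=0x33
[3] flags=1000 → (cmp)
[4] flags=1000 VS?F → skip
[5] flags=1000 GE?F → skip
[6] flags=1000 LS?T → r3=0x90
[7] flags=1000 → (cmp)
[8] flags=1000 VS?F → skip
[9] flags=1000 MI?T → r4=0xf5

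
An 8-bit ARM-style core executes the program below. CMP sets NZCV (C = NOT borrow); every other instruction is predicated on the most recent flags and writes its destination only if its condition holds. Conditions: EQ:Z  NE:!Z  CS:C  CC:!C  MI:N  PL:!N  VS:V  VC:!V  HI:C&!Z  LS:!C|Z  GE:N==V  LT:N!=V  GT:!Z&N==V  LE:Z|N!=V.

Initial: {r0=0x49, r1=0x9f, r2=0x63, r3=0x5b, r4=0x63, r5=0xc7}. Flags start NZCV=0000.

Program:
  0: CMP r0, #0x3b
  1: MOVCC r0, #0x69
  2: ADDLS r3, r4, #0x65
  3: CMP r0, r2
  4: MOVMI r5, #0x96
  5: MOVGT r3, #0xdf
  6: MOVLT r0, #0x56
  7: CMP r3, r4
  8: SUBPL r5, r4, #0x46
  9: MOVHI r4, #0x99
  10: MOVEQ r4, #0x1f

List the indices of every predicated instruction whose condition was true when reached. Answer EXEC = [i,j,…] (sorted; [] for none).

EXEC = [4,6]

[0] flags=0010 → (cmp)
[1] flags=0010 CC?F → skip
[2] flags=0010 LS?F → skip
[3] flags=1000 → (cmp)
[4] flags=1000 MI?T → r5=0x96
[5] flags=1000 GT?F → skip
[6] flags=1000 LT?T → r0=0x56
[7] flags=1000 → (cmp)
[8] flags=1000 PL?F → skip
[9] flags=1000 HI?F → skip
[10] flags=1000 EQ?F → skip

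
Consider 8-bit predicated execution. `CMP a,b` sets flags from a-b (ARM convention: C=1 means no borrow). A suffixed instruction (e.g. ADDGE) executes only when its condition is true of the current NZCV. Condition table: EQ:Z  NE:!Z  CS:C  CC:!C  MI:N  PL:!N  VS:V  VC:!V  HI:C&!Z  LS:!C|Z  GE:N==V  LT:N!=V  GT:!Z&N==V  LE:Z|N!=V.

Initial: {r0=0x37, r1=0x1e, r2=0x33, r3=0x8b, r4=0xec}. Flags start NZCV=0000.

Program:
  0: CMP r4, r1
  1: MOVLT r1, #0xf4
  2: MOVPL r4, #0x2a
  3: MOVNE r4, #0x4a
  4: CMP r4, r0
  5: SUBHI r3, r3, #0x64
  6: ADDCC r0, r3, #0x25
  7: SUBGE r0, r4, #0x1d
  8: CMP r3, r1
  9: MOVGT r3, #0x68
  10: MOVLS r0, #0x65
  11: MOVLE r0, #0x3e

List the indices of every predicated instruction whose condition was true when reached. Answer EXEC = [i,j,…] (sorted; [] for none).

0: ✓ CMP  NZCV=1010
1: ✓ MOVLT  r1←0xf4
2: · MOVPL
3: ✓ MOVNE  r4←0x4a
4: ✓ CMP  NZCV=0010
5: ✓ SUBHI  r3←0x27
6: · ADDCC
7: ✓ SUBGE  r0←0x2d
8: ✓ CMP  NZCV=0000
9: ✓ MOVGT  r3←0x68
10: ✓ MOVLS  r0←0x65
11: · MOVLE

EXEC = [1,3,5,7,9,10]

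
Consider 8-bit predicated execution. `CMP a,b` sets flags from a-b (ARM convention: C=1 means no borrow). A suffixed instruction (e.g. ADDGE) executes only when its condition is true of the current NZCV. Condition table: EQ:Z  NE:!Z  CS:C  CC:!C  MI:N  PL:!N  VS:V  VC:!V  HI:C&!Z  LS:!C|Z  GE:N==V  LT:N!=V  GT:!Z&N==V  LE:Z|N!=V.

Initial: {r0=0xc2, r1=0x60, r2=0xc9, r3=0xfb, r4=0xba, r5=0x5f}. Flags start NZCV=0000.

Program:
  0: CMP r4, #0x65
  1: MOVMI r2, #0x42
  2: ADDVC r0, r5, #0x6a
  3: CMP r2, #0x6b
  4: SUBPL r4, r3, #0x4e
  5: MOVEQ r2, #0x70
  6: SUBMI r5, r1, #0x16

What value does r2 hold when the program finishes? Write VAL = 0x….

0: ✓ CMP  NZCV=0011
1: · MOVMI
2: · ADDVC
3: ✓ CMP  NZCV=0011
4: ✓ SUBPL  r4←0xad
5: · MOVEQ
6: · SUBMI

VAL = 0xc9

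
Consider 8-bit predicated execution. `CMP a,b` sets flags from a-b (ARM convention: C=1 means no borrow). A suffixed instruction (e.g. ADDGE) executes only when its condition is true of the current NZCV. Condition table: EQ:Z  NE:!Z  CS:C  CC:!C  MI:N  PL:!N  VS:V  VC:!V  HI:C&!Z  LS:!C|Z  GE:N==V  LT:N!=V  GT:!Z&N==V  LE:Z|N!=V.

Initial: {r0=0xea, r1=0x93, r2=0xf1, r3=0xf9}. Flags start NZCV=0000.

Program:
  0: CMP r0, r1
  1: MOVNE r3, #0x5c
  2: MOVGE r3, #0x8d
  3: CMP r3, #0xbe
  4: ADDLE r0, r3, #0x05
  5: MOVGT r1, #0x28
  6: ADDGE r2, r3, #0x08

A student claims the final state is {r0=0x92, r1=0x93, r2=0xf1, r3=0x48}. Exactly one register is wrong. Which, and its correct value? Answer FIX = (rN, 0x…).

0: ✓ CMP  NZCV=0010
1: ✓ MOVNE  r3←0x5c
2: ✓ MOVGE  r3←0x8d
3: ✓ CMP  NZCV=1000
4: ✓ ADDLE  r0←0x92
5: · MOVGT
6: · ADDGE

FIX = (r3, 0x8d)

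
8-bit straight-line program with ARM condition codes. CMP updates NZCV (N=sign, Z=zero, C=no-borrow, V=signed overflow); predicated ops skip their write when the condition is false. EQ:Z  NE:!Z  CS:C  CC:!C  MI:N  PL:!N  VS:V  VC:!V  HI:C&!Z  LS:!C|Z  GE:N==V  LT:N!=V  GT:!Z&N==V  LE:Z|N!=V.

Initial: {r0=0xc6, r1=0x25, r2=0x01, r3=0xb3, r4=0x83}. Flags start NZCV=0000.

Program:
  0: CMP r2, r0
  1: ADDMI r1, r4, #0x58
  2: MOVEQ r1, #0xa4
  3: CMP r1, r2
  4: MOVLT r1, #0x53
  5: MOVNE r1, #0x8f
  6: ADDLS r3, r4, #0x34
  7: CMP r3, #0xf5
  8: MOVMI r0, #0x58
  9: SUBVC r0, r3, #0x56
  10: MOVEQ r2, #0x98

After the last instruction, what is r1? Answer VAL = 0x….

[0] flags=0000 → (cmp)
[1] flags=0000 MI?F → skip
[2] flags=0000 EQ?F → skip
[3] flags=0010 → (cmp)
[4] flags=0010 LT?F → skip
[5] flags=0010 NE?T → r1=0x8f
[6] flags=0010 LS?F → skip
[7] flags=1000 → (cmp)
[8] flags=1000 MI?T → r0=0x58
[9] flags=1000 VC?T → r0=0x5d
[10] flags=1000 EQ?F → skip

VAL = 0x8f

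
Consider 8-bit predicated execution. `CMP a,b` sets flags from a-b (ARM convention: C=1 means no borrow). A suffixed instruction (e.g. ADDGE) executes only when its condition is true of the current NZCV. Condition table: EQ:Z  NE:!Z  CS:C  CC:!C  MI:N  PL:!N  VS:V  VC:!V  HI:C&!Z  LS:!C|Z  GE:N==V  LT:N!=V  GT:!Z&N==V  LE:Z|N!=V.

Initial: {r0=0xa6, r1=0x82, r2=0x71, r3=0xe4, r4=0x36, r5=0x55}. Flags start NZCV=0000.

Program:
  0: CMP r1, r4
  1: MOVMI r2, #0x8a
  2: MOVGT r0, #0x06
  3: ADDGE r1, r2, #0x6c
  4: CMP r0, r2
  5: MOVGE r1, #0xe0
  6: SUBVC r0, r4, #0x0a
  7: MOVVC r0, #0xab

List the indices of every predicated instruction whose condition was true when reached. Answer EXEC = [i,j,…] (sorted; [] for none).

EXEC = []

[0] flags=0011 → (cmp)
[1] flags=0011 MI?F → skip
[2] flags=0011 GT?F → skip
[3] flags=0011 GE?F → skip
[4] flags=0011 → (cmp)
[5] flags=0011 GE?F → skip
[6] flags=0011 VC?F → skip
[7] flags=0011 VC?F → skip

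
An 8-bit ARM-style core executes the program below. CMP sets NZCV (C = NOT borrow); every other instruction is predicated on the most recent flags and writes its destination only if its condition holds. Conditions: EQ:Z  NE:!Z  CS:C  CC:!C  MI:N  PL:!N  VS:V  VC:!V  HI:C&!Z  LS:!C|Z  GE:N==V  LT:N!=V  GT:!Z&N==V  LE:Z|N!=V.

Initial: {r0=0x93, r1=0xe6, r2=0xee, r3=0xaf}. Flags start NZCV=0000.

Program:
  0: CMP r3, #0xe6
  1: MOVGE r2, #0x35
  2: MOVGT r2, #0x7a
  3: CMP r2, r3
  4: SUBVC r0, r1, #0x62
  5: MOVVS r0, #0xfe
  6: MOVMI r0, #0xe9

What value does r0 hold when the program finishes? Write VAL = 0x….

[0] flags=1000 → (cmp)
[1] flags=1000 GE?F → skip
[2] flags=1000 GT?F → skip
[3] flags=0010 → (cmp)
[4] flags=0010 VC?T → r0=0x84
[5] flags=0010 VS?F → skip
[6] flags=0010 MI?F → skip

VAL = 0x84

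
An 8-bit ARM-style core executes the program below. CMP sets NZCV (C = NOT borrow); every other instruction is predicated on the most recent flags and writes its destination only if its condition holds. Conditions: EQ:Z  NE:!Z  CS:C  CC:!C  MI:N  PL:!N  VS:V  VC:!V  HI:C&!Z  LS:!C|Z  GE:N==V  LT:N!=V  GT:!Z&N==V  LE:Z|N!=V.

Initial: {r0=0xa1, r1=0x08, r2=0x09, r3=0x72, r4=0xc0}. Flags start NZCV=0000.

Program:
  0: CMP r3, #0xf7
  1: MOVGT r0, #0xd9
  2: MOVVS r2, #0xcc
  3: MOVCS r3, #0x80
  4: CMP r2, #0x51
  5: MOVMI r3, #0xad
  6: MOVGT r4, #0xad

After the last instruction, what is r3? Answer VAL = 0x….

VAL = 0xad

0: ✓ CMP  NZCV=0000
1: ✓ MOVGT  r0←0xd9
2: · MOVVS
3: · MOVCS
4: ✓ CMP  NZCV=1000
5: ✓ MOVMI  r3←0xad
6: · MOVGT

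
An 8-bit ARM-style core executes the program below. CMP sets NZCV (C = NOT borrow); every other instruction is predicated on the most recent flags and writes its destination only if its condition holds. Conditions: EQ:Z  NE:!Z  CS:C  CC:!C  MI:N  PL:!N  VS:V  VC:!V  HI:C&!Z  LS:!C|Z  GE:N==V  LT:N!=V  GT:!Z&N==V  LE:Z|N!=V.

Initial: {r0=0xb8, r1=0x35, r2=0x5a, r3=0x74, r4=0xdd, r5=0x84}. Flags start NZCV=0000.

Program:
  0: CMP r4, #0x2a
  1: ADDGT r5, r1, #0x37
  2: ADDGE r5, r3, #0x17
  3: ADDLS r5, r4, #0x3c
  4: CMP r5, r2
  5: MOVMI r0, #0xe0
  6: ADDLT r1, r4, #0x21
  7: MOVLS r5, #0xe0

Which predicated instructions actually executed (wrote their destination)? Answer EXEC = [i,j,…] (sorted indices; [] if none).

0: ✓ CMP  NZCV=1010
1: · ADDGT
2: · ADDGE
3: · ADDLS
4: ✓ CMP  NZCV=0011
5: · MOVMI
6: ✓ ADDLT  r1←0xfe
7: · MOVLS

EXEC = [6]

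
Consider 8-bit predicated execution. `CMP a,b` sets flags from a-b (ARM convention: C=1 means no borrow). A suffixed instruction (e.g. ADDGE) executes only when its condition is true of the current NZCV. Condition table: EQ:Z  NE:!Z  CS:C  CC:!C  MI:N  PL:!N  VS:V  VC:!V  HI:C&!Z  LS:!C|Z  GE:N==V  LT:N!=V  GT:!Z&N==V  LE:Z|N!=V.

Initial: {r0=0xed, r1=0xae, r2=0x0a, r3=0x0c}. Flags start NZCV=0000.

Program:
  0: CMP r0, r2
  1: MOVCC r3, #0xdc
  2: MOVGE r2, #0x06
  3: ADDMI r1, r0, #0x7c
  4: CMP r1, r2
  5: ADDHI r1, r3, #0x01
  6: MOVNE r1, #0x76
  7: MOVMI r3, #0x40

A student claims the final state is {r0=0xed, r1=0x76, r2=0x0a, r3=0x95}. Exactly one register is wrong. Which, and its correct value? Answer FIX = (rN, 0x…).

[0] flags=1010 → (cmp)
[1] flags=1010 CC?F → skip
[2] flags=1010 GE?F → skip
[3] flags=1010 MI?T → r1=0x69
[4] flags=0010 → (cmp)
[5] flags=0010 HI?T → r1=0x0d
[6] flags=0010 NE?T → r1=0x76
[7] flags=0010 MI?F → skip

FIX = (r3, 0x0c)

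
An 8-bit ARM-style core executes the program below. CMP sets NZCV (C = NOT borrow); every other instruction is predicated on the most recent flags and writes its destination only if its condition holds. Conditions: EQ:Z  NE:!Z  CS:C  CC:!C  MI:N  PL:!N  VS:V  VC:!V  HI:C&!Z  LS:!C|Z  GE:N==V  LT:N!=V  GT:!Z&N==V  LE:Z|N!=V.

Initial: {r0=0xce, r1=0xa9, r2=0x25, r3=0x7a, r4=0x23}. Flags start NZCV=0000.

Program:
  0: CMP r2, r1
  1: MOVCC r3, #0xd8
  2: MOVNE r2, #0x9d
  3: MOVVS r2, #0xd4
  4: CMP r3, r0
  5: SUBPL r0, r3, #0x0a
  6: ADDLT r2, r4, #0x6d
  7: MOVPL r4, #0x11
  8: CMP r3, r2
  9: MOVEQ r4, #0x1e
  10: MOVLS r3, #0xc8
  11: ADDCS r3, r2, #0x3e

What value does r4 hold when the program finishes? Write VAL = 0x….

VAL = 0x11

[0] flags=0000 → (cmp)
[1] flags=0000 CC?T → r3=0xd8
[2] flags=0000 NE?T → r2=0x9d
[3] flags=0000 VS?F → skip
[4] flags=0010 → (cmp)
[5] flags=0010 PL?T → r0=0xce
[6] flags=0010 LT?F → skip
[7] flags=0010 PL?T → r4=0x11
[8] flags=0010 → (cmp)
[9] flags=0010 EQ?F → skip
[10] flags=0010 LS?F → skip
[11] flags=0010 CS?T → r3=0xdb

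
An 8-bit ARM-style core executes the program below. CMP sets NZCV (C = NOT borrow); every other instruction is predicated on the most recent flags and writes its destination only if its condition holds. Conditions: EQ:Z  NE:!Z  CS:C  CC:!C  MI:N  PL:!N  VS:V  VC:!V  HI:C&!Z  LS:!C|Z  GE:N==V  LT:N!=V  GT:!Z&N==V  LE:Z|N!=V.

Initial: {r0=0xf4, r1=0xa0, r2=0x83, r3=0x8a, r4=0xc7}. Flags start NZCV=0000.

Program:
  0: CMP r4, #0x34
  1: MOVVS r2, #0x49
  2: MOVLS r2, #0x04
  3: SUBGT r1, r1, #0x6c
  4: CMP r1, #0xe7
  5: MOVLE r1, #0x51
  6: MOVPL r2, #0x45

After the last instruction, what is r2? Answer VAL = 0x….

VAL = 0x83

0: ✓ CMP  NZCV=1010
1: · MOVVS
2: · MOVLS
3: · SUBGT
4: ✓ CMP  NZCV=1000
5: ✓ MOVLE  r1←0x51
6: · MOVPL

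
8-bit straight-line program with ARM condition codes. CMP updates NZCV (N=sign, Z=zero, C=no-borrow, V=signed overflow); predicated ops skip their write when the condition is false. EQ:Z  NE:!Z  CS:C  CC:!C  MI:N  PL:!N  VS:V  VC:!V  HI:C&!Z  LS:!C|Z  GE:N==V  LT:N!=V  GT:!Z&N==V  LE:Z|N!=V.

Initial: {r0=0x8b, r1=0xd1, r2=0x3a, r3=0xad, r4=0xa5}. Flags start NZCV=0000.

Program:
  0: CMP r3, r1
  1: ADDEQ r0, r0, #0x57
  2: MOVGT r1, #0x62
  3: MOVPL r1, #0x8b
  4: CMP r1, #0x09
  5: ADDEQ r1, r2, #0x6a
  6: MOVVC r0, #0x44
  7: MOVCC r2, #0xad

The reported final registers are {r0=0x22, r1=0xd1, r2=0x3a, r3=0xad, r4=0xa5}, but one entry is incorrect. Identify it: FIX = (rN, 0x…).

FIX = (r0, 0x44)

0: ✓ CMP  NZCV=1000
1: · ADDEQ
2: · MOVGT
3: · MOVPL
4: ✓ CMP  NZCV=1010
5: · ADDEQ
6: ✓ MOVVC  r0←0x44
7: · MOVCC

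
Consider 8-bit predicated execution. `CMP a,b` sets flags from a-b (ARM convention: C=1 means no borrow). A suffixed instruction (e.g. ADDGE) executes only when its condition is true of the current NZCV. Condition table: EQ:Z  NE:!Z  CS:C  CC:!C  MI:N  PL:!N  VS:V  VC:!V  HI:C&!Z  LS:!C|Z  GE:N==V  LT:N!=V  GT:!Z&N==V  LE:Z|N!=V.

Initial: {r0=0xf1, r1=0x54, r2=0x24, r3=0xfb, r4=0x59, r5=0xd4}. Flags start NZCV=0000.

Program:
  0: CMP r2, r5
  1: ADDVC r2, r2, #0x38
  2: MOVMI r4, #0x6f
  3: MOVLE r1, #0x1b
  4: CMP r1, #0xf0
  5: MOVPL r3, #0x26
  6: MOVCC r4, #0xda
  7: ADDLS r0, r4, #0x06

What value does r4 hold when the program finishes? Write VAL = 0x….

VAL = 0xda

0: ✓ CMP  NZCV=0000
1: ✓ ADDVC  r2←0x5c
2: · MOVMI
3: · MOVLE
4: ✓ CMP  NZCV=0000
5: ✓ MOVPL  r3←0x26
6: ✓ MOVCC  r4←0xda
7: ✓ ADDLS  r0←0xe0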